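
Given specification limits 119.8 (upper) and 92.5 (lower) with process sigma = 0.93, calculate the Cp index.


Cp = (USL - LSL) / (6 * sigma)
= (119.8 - 92.5) / (6 * 0.93)
= 27.3000 / 5.5800
= 4.8925

4.8925


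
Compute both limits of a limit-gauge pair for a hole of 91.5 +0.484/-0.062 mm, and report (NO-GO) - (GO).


GO = nominal - lower_tol (smallest hole = maximum material condition)
GO = 91.5 - 0.062 = 91.438
NO-GO = nominal + upper_tol (largest hole = least material condition)
NO-GO = 91.5 + 0.484 = 91.984
spread = NO-GO - GO = 91.984 - 91.438 = 0.5460

0.5460


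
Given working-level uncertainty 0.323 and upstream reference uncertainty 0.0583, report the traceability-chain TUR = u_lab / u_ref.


TUR = u_lab / u_ref
= 0.323 / 0.0583
= 5.5403

5.5403


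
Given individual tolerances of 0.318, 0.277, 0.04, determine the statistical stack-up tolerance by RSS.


RSS = sqrt(0.318^2 + 0.277^2 + 0.04^2)
= sqrt(0.179453)
= 0.4236

0.4236


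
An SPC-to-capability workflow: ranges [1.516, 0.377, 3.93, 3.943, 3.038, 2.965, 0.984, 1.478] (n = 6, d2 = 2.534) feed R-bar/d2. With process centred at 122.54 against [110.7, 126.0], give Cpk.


R_bar = (1.516 + 0.377 + 3.93 + 3.943 + 3.038 + 2.965 + 0.984 + 1.478) / 8 = 2.278875
sigma = R_bar / d2 = 2.278875 / 2.534 = 0.89931926
Cp = (USL - LSL)/(6*sigma) = (126.0 - 110.7)/(6*0.89931926) = 2.8355
Cpu = (126.0 - 122.54)/(3*0.89931926) = 1.2825
Cpl = (122.54 - 110.7)/(3*0.89931926) = 4.3885
Cpk = min(Cpu, Cpl) = 1.2825

1.2825


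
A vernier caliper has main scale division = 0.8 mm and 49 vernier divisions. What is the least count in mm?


LC = MSD / n_div
= 0.8 / 49
= 0.0163

0.0163


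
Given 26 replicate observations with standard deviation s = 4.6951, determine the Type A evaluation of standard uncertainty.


u_A = s / sqrt(n)
u_A = 4.6951 / sqrt(26)
u_A = 4.6951 / 5.0990195
u_A = 0.9208

0.9208


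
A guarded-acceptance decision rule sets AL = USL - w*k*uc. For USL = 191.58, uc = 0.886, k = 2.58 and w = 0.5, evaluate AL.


U = k * uc = 2.58 * 0.886 = 2.28588
guard band g = w * U = 0.5 * 2.28588 = 1.14294
AL = USL - g = 191.58 - 1.14294
AL = 190.4371

190.4371


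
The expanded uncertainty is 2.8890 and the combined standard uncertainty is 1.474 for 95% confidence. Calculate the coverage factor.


k = U / uc
k = 2.8890 / 1.474
k = 1.96

1.96


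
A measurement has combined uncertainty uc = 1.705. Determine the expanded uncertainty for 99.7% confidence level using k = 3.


U = k * uc
U = 3 * 1.705
U = 5.1150

5.1150


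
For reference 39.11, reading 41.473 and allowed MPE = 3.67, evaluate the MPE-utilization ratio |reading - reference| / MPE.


e = indication - reference = 41.473 - 39.11 = 2.3630
|e| = 2.3630
ratio = |e| / MPE = 2.3630 / 3.67
ratio = 0.6439

0.6439


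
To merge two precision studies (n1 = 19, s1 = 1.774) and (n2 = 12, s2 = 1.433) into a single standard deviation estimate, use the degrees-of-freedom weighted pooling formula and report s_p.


s_p = sqrt(((n1-1)*s1^2 + (n2-1)*s2^2) / (n1+n2-2))
numerator = (19-1)*1.774^2 + (12-1)*1.433^2 = 56.647368 + 22.588379 = 79.235747
denominator = 19 + 12 - 2 = 29
s_p^2 = 79.235747 / 29 = 2.7322671
s_p = sqrt(2.7322671) = 1.6530

1.6530


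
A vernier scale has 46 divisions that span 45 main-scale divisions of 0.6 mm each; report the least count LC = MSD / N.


LC = MSD / n_div
= 0.6 / 46
= 0.0130

0.0130


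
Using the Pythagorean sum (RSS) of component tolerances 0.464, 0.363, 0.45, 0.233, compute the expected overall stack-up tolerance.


RSS = sqrt(0.464^2 + 0.363^2 + 0.45^2 + 0.233^2)
= sqrt(0.603854)
= 0.7771

0.7771


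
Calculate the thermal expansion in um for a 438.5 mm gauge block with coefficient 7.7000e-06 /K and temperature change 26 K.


dL = L * alpha * dT
= 438.5 * 7.7000e-06 * 26
= 0.0877877 mm
dL_um = 0.0877877 * 1000 = 87.7877 um

87.7877


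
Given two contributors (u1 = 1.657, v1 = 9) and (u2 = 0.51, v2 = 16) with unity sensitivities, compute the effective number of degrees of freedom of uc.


uc = sqrt(u1^2 + u2^2) = sqrt(1.657^2 + 0.51^2) = 1.7337096
v_eff = uc^4 / (u1^4/v1 + u2^4/v2)
= 1.7337096^4 / (1.657^4/9 + 0.51^4/16)
= 9.0345269 / 0.84184919
v_eff = 10.7318

10.7318


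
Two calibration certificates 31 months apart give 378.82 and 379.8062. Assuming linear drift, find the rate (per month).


rate = (v2 - v1) / months
= (379.8062 - 378.82) / 31
= 0.9862 / 31
= 0.0318

0.0318


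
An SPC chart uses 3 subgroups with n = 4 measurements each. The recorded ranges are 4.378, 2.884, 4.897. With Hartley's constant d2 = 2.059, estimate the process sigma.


R_bar = (4.378 + 2.884 + 4.897) / 3
R_bar = 12.159 / 3 = 4.053
sigma_hat = R_bar / d2 = 4.053 / 2.059 = 1.9684

1.9684


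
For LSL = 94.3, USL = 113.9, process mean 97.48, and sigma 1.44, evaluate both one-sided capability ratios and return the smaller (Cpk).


Cpu = (USL - mean) / (3*sigma) = (113.9 - 97.48) / (3*1.44) = 3.8009
Cpl = (mean - LSL) / (3*sigma) = (97.48 - 94.3) / (3*1.44) = 0.7361
Cpk = min(Cpu, Cpl) = 0.7361

0.7361


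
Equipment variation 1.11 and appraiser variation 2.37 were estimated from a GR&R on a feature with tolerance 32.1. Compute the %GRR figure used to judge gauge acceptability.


GRR = sqrt(EV^2 + AV^2) = sqrt(1.11^2 + 2.37^2) = 2.6170594
%GRR = GRR / tol * 100 = 2.6170594 / 32.1 * 100
%GRR = 8.1528

8.1528


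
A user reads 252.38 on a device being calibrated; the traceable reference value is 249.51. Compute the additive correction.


Correction = standard - reading
= 249.51 - 252.38
= -2.8700

-2.8700


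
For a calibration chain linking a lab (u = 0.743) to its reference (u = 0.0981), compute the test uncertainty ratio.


TUR = u_lab / u_ref
= 0.743 / 0.0981
= 7.5739

7.5739


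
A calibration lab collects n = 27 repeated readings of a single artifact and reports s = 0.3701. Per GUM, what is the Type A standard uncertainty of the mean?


u_A = s / sqrt(n)
u_A = 0.3701 / sqrt(27)
u_A = 0.3701 / 5.1961524
u_A = 0.0712

0.0712


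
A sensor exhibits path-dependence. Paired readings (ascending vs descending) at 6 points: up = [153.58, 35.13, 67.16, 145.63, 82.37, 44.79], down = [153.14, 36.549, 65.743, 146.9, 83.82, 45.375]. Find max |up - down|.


|153.58 - 153.14| = 0.4400
|35.13 - 36.549| = 1.4190
|67.16 - 65.743| = 1.4170
|145.63 - 146.9| = 1.2700
|82.37 - 83.82| = 1.4500
|44.79 - 45.375| = 0.5850
hysteresis = max(diffs) = 1.4500

1.4500


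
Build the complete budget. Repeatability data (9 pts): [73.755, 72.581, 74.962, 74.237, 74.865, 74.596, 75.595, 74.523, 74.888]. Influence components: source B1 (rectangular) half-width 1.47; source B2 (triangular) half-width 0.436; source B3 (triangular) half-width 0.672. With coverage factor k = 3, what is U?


mean = (73.755 + 72.581 + 74.962 + 74.237 + 74.865 + 74.596 + 75.595 + 74.523 + 74.888) / 9 = 74.44466667
s = sqrt(sum((x - mean)^2)/(n-1)) = 0.86495535
u_A = s / sqrt(n) = 0.86495535 / sqrt(9) = 0.28831845
u_B1 = 1.47 / sqrt(3) = 0.8487049
u_B2 = 0.436 / sqrt(6) = 0.17799625
u_B3 = 0.672 / sqrt(6) = 0.27434285
uc = sqrt(0.28831845^2 + 0.8487049^2 + 0.17799625^2 + 0.27434285^2) = 0.95413532
U = k * uc = 3 * 0.95413532
U = 2.8624

2.8624


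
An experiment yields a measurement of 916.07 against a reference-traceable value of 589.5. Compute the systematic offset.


Systematic error = measured - true
= 916.07 - 589.5
= 326.5700

326.5700


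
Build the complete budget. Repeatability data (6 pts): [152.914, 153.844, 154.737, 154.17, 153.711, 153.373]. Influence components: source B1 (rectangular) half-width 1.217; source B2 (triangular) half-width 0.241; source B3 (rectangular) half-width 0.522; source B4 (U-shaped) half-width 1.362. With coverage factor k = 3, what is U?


mean = (152.914 + 153.844 + 154.737 + 154.17 + 153.711 + 153.373) / 6 = 153.7915
s = sqrt(sum((x - mean)^2)/(n-1)) = 0.63112875
u_A = s / sqrt(n) = 0.63112875 / sqrt(6) = 0.25765723
u_B1 = 1.217 / sqrt(3) = 0.70263528
u_B2 = 0.241 / sqrt(6) = 0.098387838
u_B3 = 0.522 / sqrt(3) = 0.30137684
u_B4 = 1.362 / sqrt(2) = 0.96307944
uc = sqrt(0.25765723^2 + 0.70263528^2 + 0.098387838^2 + 0.30137684^2 + 0.96307944^2) = 1.2602039
U = k * uc = 3 * 1.2602039
U = 3.7806

3.7806


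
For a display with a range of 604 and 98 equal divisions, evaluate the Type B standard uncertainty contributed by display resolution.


resolution = range / divisions
resolution = 604 / 98 = 6.1632653
u_res = resolution / (2*sqrt(3))
u_res = 6.1632653 / 3.4641016
u_res = 1.7792

1.7792


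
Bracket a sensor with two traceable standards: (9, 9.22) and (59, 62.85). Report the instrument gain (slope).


slope = (y2 - y1) / (x2 - x1)
= (62.85 - 9.22) / (59 - 9)
= 53.6300 / 50
= 1.0726

1.0726


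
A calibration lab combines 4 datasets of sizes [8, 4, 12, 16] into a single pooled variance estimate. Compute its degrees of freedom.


nu = sum_i (n_i - 1)
nu = ((8 - 1) + (4 - 1) + (12 - 1) + (16 - 1))
nu = 7 + 3 + 11 + 15
nu = 36

36


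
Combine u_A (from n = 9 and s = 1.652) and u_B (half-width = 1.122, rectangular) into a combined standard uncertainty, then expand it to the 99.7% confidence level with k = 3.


u_A = s / sqrt(n) = 1.652 / sqrt(9) = 0.55066667
u_B = half_width / sqrt(3) = 1.122 / sqrt(3) = 0.647787
uc = sqrt(u_A^2 + u_B^2) = sqrt(0.55066667^2 + 0.647787^2) = 0.85021278
U = k * uc = 3 * 0.85021278
U = 2.5506

2.5506


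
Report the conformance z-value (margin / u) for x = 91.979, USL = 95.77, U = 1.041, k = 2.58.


u = U / k = 1.041 / 2.58 = 0.40348837
margin = |USL - x| = |95.77 - 91.979| = 3.791
z = margin / u = 3.791 / 0.40348837
z = 9.3956

9.3956


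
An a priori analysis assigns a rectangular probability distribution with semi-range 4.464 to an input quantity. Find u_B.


u_B = half_width / sqrt(3)
u_B = 4.464 / 1.7320508
u_B = 2.5773

2.5773


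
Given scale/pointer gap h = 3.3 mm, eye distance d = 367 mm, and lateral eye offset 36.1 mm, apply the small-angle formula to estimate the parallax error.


error = h * offset / d
= 3.3 * 36.1 / 367
= 0.3246

0.3246


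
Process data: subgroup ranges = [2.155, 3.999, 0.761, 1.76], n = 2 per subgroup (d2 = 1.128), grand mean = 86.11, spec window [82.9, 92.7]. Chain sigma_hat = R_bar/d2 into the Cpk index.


R_bar = (2.155 + 3.999 + 0.761 + 1.76) / 4 = 2.16875
sigma = R_bar / d2 = 2.16875 / 1.128 = 1.9226507
Cp = (USL - LSL)/(6*sigma) = (92.7 - 82.9)/(6*1.9226507) = 0.8495
Cpu = (92.7 - 86.11)/(3*1.9226507) = 1.1425
Cpl = (86.11 - 82.9)/(3*1.9226507) = 0.5565
Cpk = min(Cpu, Cpl) = 0.5565

0.5565


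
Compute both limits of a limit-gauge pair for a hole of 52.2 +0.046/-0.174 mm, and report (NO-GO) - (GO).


GO = nominal - lower_tol (smallest hole = maximum material condition)
GO = 52.2 - 0.174 = 52.026
NO-GO = nominal + upper_tol (largest hole = least material condition)
NO-GO = 52.2 + 0.046 = 52.246
spread = NO-GO - GO = 52.246 - 52.026 = 0.2200

0.2200


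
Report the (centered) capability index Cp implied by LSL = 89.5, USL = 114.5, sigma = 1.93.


Cp = (USL - LSL) / (6 * sigma)
= (114.5 - 89.5) / (6 * 1.93)
= 25.0000 / 11.5800
= 2.1589

2.1589


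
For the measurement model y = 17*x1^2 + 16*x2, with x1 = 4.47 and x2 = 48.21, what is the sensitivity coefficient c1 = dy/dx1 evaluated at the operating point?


y = 17*x1^2 + 16*x2
dy/dx1 = 2*17*x1
Evaluate at x1 = 4.47: c1 = 34 * 4.47
c1 = 151.9800

151.9800


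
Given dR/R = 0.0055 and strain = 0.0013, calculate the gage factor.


GF = (dR/R) / epsilon
= 0.0055 / 0.0013
= 4.2308

4.2308


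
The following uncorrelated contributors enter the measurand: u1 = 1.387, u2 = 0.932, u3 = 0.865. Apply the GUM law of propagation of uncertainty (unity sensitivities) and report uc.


uc = sqrt(1.387^2 + 0.932^2 + 0.865^2)
uc = sqrt(3.540618)
uc = 1.8817

1.8817


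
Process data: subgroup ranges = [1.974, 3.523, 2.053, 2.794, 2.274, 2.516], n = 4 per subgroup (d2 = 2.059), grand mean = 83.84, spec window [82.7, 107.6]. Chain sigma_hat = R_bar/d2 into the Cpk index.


R_bar = (1.974 + 3.523 + 2.053 + 2.794 + 2.274 + 2.516) / 6 = 2.5223333
sigma = R_bar / d2 = 2.5223333 / 2.059 = 1.2250283
Cp = (USL - LSL)/(6*sigma) = (107.6 - 82.7)/(6*1.2250283) = 3.3877
Cpu = (107.6 - 83.84)/(3*1.2250283) = 6.4652
Cpl = (83.84 - 82.7)/(3*1.2250283) = 0.3102
Cpk = min(Cpu, Cpl) = 0.3102

0.3102


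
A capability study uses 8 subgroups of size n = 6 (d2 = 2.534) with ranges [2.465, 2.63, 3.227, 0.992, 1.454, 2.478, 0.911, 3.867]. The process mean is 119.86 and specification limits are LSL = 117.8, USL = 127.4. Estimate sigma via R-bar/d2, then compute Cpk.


R_bar = (2.465 + 2.63 + 3.227 + 0.992 + 1.454 + 2.478 + 0.911 + 3.867) / 8 = 2.253
sigma = R_bar / d2 = 2.253 / 2.534 = 0.88910813
Cp = (USL - LSL)/(6*sigma) = (127.4 - 117.8)/(6*0.88910813) = 1.7996
Cpu = (127.4 - 119.86)/(3*0.88910813) = 2.8268
Cpl = (119.86 - 117.8)/(3*0.88910813) = 0.7723
Cpk = min(Cpu, Cpl) = 0.7723

0.7723


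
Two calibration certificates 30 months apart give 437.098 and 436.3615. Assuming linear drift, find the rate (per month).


rate = (v2 - v1) / months
= (436.3615 - 437.098) / 30
= -0.7365 / 30
= -0.0246

-0.0246


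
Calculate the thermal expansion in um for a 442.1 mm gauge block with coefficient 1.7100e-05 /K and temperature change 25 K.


dL = L * alpha * dT
= 442.1 * 1.7100e-05 * 25
= 0.1889977 mm
dL_um = 0.1889977 * 1000 = 188.9977 um

188.9977


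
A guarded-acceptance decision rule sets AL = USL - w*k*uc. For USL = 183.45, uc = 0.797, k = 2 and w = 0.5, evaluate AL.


U = k * uc = 2 * 0.797 = 1.594
guard band g = w * U = 0.5 * 1.594 = 0.797
AL = USL - g = 183.45 - 0.797
AL = 182.6530

182.6530


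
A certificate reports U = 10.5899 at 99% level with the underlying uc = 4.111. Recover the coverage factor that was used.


k = U / uc
k = 10.5899 / 4.111
k = 2.576

2.576


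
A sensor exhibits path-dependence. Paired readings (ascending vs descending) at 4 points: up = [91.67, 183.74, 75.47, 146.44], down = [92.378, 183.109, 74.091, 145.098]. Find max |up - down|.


|91.67 - 92.378| = 0.7080
|183.74 - 183.109| = 0.6310
|75.47 - 74.091| = 1.3790
|146.44 - 145.098| = 1.3420
hysteresis = max(diffs) = 1.3790

1.3790


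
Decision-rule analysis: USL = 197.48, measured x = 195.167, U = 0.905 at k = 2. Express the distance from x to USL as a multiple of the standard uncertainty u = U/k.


u = U / k = 0.905 / 2 = 0.4525
margin = |USL - x| = |197.48 - 195.167| = 2.313
z = margin / u = 2.313 / 0.4525
z = 5.1116

5.1116


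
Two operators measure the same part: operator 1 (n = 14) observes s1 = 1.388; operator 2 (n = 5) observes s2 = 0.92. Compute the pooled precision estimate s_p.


s_p = sqrt(((n1-1)*s1^2 + (n2-1)*s2^2) / (n1+n2-2))
numerator = (14-1)*1.388^2 + (5-1)*0.92^2 = 25.045072 + 3.3856 = 28.430672
denominator = 14 + 5 - 2 = 17
s_p^2 = 28.430672 / 17 = 1.6723925
s_p = sqrt(1.6723925) = 1.2932

1.2932


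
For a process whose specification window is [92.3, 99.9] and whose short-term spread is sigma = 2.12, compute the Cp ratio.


Cp = (USL - LSL) / (6 * sigma)
= (99.9 - 92.3) / (6 * 2.12)
= 7.6000 / 12.7200
= 0.5975

0.5975


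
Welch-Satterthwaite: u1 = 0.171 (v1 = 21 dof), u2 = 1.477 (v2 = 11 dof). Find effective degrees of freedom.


uc = sqrt(u1^2 + u2^2) = sqrt(0.171^2 + 1.477^2) = 1.4868658
v_eff = uc^4 / (u1^4/v1 + u2^4/v2)
= 1.4868658^4 / (0.171^4/21 + 1.477^4/11)
= 4.8875036 / 0.43268333
v_eff = 11.2958

11.2958


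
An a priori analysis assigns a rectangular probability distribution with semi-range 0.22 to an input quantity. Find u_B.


u_B = half_width / sqrt(3)
u_B = 0.22 / 1.7320508
u_B = 0.1270

0.1270


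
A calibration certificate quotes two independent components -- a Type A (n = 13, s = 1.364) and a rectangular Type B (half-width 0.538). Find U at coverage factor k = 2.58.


u_A = s / sqrt(n) = 1.364 / sqrt(13) = 0.37830553
u_B = half_width / sqrt(3) = 0.538 / sqrt(3) = 0.31061444
uc = sqrt(u_A^2 + u_B^2) = sqrt(0.37830553^2 + 0.31061444^2) = 0.48948586
U = k * uc = 2.58 * 0.48948586
U = 1.2629

1.2629


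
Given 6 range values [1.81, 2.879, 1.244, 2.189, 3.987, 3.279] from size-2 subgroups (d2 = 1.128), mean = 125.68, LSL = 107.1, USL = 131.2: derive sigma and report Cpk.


R_bar = (1.81 + 2.879 + 1.244 + 2.189 + 3.987 + 3.279) / 6 = 2.5646667
sigma = R_bar / d2 = 2.5646667 / 1.128 = 2.2736407
Cp = (USL - LSL)/(6*sigma) = (131.2 - 107.1)/(6*2.2736407) = 1.7666
Cpu = (131.2 - 125.68)/(3*2.2736407) = 0.8093
Cpl = (125.68 - 107.1)/(3*2.2736407) = 2.7240
Cpk = min(Cpu, Cpl) = 0.8093

0.8093


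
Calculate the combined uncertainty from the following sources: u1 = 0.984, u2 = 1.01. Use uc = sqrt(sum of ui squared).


uc = sqrt(0.984^2 + 1.01^2)
uc = sqrt(1.988356)
uc = 1.4101

1.4101


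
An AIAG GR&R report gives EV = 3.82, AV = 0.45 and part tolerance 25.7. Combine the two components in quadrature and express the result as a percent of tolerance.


GRR = sqrt(EV^2 + AV^2) = sqrt(3.82^2 + 0.45^2) = 3.8464139
%GRR = GRR / tol * 100 = 3.8464139 / 25.7 * 100
%GRR = 14.9666

14.9666


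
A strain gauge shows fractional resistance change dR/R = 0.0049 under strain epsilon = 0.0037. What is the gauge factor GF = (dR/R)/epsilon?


GF = (dR/R) / epsilon
= 0.0049 / 0.0037
= 1.3243

1.3243


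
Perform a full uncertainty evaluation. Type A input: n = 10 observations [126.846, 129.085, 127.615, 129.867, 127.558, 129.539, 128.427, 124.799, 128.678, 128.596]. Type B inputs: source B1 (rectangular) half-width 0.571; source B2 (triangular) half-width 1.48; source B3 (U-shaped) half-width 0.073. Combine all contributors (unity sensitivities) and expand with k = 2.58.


mean = (126.846 + 129.085 + 127.615 + 129.867 + 127.558 + 129.539 + 128.427 + 124.799 + 128.678 + 128.596) / 10 = 128.101
s = sqrt(sum((x - mean)^2)/(n-1)) = 1.4850499
u_A = s / sqrt(n) = 1.4850499 / sqrt(10) = 0.46961401
u_B1 = 0.571 / sqrt(3) = 0.329667
u_B2 = 1.48 / sqrt(6) = 0.60420747
u_B3 = 0.073 / sqrt(2) = 0.051618795
uc = sqrt(0.46961401^2 + 0.329667^2 + 0.60420747^2 + 0.051618795^2) = 0.8348346
U = k * uc = 2.58 * 0.8348346
U = 2.1539

2.1539


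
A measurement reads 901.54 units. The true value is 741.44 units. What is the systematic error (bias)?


Systematic error = measured - true
= 901.54 - 741.44
= 160.1000

160.1000


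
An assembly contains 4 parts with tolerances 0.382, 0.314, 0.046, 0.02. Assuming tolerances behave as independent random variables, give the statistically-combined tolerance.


RSS = sqrt(0.382^2 + 0.314^2 + 0.046^2 + 0.02^2)
= sqrt(0.247036)
= 0.4970

0.4970


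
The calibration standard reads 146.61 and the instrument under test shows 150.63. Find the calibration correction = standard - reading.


Correction = standard - reading
= 146.61 - 150.63
= -4.0200

-4.0200


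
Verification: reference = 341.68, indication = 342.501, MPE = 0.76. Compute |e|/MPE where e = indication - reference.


e = indication - reference = 342.501 - 341.68 = 0.8210
|e| = 0.8210
ratio = |e| / MPE = 0.8210 / 0.76
ratio = 1.0803

1.0803


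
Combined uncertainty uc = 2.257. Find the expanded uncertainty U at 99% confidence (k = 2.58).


U = k * uc
U = 2.58 * 2.257
U = 5.8231

5.8231


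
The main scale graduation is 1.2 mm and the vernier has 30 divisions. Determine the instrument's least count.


LC = MSD / n_div
= 1.2 / 30
= 0.0400

0.0400


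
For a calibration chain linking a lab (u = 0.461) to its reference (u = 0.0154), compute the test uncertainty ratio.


TUR = u_lab / u_ref
= 0.461 / 0.0154
= 29.9351

29.9351


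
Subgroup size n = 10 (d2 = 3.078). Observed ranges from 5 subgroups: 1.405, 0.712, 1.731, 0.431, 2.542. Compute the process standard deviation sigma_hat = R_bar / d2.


R_bar = (1.405 + 0.712 + 1.731 + 0.431 + 2.542) / 5
R_bar = 6.821 / 5 = 1.3642
sigma_hat = R_bar / d2 = 1.3642 / 3.078 = 0.4432

0.4432


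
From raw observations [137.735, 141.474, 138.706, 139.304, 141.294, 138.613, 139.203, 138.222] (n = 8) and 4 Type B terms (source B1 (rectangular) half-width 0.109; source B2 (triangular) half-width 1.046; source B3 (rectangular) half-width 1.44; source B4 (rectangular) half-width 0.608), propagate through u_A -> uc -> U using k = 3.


mean = (137.735 + 141.474 + 138.706 + 139.304 + 141.294 + 138.613 + 139.203 + 138.222) / 8 = 139.318875
s = sqrt(sum((x - mean)^2)/(n-1)) = 1.3703493
u_A = s / sqrt(n) = 1.3703493 / sqrt(8) = 0.48449164
u_B1 = 0.109 / sqrt(3) = 0.062931179
u_B2 = 1.046 / sqrt(6) = 0.42702771
u_B3 = 1.44 / sqrt(3) = 0.83138439
u_B4 = 0.608 / sqrt(3) = 0.35102896
uc = sqrt(0.48449164^2 + 0.062931179^2 + 0.42702771^2 + 0.83138439^2 + 0.35102896^2) = 1.1115154
U = k * uc = 3 * 1.1115154
U = 3.3345

3.3345


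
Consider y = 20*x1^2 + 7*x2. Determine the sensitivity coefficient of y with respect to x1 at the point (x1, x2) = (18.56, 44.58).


y = 20*x1^2 + 7*x2
dy/dx1 = 2*20*x1
Evaluate at x1 = 18.56: c1 = 40 * 18.56
c1 = 742.4000

742.4000


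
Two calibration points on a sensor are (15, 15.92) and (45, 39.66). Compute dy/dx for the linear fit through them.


slope = (y2 - y1) / (x2 - x1)
= (39.66 - 15.92) / (45 - 15)
= 23.7400 / 30
= 0.7913

0.7913


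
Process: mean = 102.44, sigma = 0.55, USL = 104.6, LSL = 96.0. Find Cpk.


Cpu = (USL - mean) / (3*sigma) = (104.6 - 102.44) / (3*0.55) = 1.3091
Cpl = (mean - LSL) / (3*sigma) = (102.44 - 96.0) / (3*0.55) = 3.9030
Cpk = min(Cpu, Cpl) = 1.3091

1.3091


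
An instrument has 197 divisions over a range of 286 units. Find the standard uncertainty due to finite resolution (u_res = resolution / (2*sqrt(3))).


resolution = range / divisions
resolution = 286 / 197 = 1.4517766
u_res = resolution / (2*sqrt(3))
u_res = 1.4517766 / 3.4641016
u_res = 0.4191

0.4191


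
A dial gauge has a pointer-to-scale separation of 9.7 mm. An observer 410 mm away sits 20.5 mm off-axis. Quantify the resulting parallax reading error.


error = h * offset / d
= 9.7 * 20.5 / 410
= 0.4850

0.4850


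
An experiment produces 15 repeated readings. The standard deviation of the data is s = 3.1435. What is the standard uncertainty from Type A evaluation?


u_A = s / sqrt(n)
u_A = 3.1435 / sqrt(15)
u_A = 3.1435 / 3.8729833
u_A = 0.8116

0.8116


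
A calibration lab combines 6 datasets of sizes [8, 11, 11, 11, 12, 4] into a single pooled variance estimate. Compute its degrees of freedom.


nu = sum_i (n_i - 1)
nu = ((8 - 1) + (11 - 1) + (11 - 1) + (11 - 1) + (12 - 1) + (4 - 1))
nu = 7 + 10 + 10 + 10 + 11 + 3
nu = 51

51


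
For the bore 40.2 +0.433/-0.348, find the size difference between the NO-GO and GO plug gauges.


GO = nominal - lower_tol (smallest hole = maximum material condition)
GO = 40.2 - 0.348 = 39.852
NO-GO = nominal + upper_tol (largest hole = least material condition)
NO-GO = 40.2 + 0.433 = 40.633
spread = NO-GO - GO = 40.633 - 39.852 = 0.7810

0.7810


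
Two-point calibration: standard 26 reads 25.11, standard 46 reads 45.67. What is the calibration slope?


slope = (y2 - y1) / (x2 - x1)
= (45.67 - 25.11) / (46 - 26)
= 20.5600 / 20
= 1.0280

1.0280


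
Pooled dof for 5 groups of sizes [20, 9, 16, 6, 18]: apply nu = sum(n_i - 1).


nu = sum_i (n_i - 1)
nu = ((20 - 1) + (9 - 1) + (16 - 1) + (6 - 1) + (18 - 1))
nu = 19 + 8 + 15 + 5 + 17
nu = 64

64


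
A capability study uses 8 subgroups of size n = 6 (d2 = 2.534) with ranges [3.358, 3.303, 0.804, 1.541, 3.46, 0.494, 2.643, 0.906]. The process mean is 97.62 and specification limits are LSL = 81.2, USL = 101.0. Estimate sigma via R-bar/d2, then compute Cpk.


R_bar = (3.358 + 3.303 + 0.804 + 1.541 + 3.46 + 0.494 + 2.643 + 0.906) / 8 = 2.063625
sigma = R_bar / d2 = 2.063625 / 2.534 = 0.81437451
Cp = (USL - LSL)/(6*sigma) = (101.0 - 81.2)/(6*0.81437451) = 4.0522
Cpu = (101.0 - 97.62)/(3*0.81437451) = 1.3835
Cpl = (97.62 - 81.2)/(3*0.81437451) = 6.7209
Cpk = min(Cpu, Cpl) = 1.3835

1.3835


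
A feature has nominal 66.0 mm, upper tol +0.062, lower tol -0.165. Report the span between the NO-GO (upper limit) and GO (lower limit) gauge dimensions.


GO = nominal - lower_tol (smallest hole = maximum material condition)
GO = 66.0 - 0.165 = 65.835
NO-GO = nominal + upper_tol (largest hole = least material condition)
NO-GO = 66.0 + 0.062 = 66.062
spread = NO-GO - GO = 66.062 - 65.835 = 0.2270

0.2270


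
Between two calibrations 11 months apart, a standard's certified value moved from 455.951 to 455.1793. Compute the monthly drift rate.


rate = (v2 - v1) / months
= (455.1793 - 455.951) / 11
= -0.7717 / 11
= -0.0702

-0.0702


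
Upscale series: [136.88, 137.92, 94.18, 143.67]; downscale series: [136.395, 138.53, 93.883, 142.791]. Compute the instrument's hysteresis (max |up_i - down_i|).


|136.88 - 136.395| = 0.4850
|137.92 - 138.53| = 0.6100
|94.18 - 93.883| = 0.2970
|143.67 - 142.791| = 0.8790
hysteresis = max(diffs) = 0.8790

0.8790


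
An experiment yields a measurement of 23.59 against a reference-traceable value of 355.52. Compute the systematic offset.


Systematic error = measured - true
= 23.59 - 355.52
= -331.9300

-331.9300


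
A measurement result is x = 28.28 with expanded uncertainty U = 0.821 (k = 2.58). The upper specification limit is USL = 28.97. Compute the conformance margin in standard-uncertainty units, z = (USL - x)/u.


u = U / k = 0.821 / 2.58 = 0.31821705
margin = |USL - x| = |28.97 - 28.28| = 0.69
z = margin / u = 0.69 / 0.31821705
z = 2.1683

2.1683


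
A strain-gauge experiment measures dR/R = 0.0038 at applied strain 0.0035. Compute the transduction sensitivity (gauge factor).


GF = (dR/R) / epsilon
= 0.0038 / 0.0035
= 1.0857

1.0857


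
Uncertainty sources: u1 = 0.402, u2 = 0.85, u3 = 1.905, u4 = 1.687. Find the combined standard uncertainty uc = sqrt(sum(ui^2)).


uc = sqrt(0.402^2 + 0.85^2 + 1.905^2 + 1.687^2)
uc = sqrt(7.359098)
uc = 2.7128

2.7128


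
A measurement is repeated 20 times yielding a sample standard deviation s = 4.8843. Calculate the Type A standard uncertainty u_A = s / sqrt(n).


u_A = s / sqrt(n)
u_A = 4.8843 / sqrt(20)
u_A = 4.8843 / 4.472136
u_A = 1.0922

1.0922


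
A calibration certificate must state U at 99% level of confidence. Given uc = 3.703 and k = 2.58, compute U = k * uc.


U = k * uc
U = 2.58 * 3.703
U = 9.5537

9.5537


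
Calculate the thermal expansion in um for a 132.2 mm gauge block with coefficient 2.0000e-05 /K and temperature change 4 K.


dL = L * alpha * dT
= 132.2 * 2.0000e-05 * 4
= 0.0105760 mm
dL_um = 0.0105760 * 1000 = 10.5760 um

10.5760


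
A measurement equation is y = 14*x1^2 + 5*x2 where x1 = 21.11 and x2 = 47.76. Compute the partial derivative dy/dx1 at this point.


y = 14*x1^2 + 5*x2
dy/dx1 = 2*14*x1
Evaluate at x1 = 21.11: c1 = 28 * 21.11
c1 = 591.0800

591.0800


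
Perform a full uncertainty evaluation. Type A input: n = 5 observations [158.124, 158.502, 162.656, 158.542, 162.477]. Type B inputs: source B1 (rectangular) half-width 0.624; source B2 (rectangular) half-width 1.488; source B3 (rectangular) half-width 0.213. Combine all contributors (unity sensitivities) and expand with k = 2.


mean = (158.124 + 158.502 + 162.656 + 158.542 + 162.477) / 5 = 160.0602
s = sqrt(sum((x - mean)^2)/(n-1)) = 2.2946072
u_A = s / sqrt(n) = 2.2946072 / sqrt(5) = 1.0261795
u_B1 = 0.624 / sqrt(3) = 0.36026657
u_B2 = 1.488 / sqrt(3) = 0.8590972
u_B3 = 0.213 / sqrt(3) = 0.12297561
uc = sqrt(1.0261795^2 + 0.36026657^2 + 0.8590972^2 + 0.12297561^2) = 1.3914048
U = k * uc = 2 * 1.3914048
U = 2.7828

2.7828


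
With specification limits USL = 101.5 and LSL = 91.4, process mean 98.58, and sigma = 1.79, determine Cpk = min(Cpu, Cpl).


Cpu = (USL - mean) / (3*sigma) = (101.5 - 98.58) / (3*1.79) = 0.5438
Cpl = (mean - LSL) / (3*sigma) = (98.58 - 91.4) / (3*1.79) = 1.3371
Cpk = min(Cpu, Cpl) = 0.5438

0.5438


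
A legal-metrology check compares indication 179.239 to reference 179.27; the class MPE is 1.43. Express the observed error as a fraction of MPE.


e = indication - reference = 179.239 - 179.27 = -0.0310
|e| = 0.0310
ratio = |e| / MPE = 0.0310 / 1.43
ratio = 0.0217

0.0217


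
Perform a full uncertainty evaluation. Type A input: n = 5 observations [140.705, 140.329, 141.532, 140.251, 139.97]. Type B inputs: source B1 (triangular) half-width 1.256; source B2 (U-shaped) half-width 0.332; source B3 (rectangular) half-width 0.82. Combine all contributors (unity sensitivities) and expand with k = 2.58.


mean = (140.705 + 140.329 + 141.532 + 140.251 + 139.97) / 5 = 140.5574
s = sqrt(sum((x - mean)^2)/(n-1)) = 0.60471423
u_A = s / sqrt(n) = 0.60471423 / sqrt(5) = 0.27043643
u_B1 = 1.256 / sqrt(6) = 0.51275985
u_B2 = 0.332 / sqrt(2) = 0.23475945
u_B3 = 0.82 / sqrt(3) = 0.47342722
uc = sqrt(0.27043643^2 + 0.51275985^2 + 0.23475945^2 + 0.47342722^2) = 0.78441307
U = k * uc = 2.58 * 0.78441307
U = 2.0238

2.0238


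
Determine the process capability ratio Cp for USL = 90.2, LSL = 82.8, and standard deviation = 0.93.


Cp = (USL - LSL) / (6 * sigma)
= (90.2 - 82.8) / (6 * 0.93)
= 7.4000 / 5.5800
= 1.3262

1.3262


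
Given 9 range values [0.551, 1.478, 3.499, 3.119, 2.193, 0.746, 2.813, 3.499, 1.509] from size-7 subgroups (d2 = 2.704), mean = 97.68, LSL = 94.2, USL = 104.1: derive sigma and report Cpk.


R_bar = (0.551 + 1.478 + 3.499 + 3.119 + 2.193 + 0.746 + 2.813 + 3.499 + 1.509) / 9 = 2.1563333
sigma = R_bar / d2 = 2.1563333 / 2.704 = 0.79746054
Cp = (USL - LSL)/(6*sigma) = (104.1 - 94.2)/(6*0.79746054) = 2.0691
Cpu = (104.1 - 97.68)/(3*0.79746054) = 2.6835
Cpl = (97.68 - 94.2)/(3*0.79746054) = 1.4546
Cpk = min(Cpu, Cpl) = 1.4546

1.4546


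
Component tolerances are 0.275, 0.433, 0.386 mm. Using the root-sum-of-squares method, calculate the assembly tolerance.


RSS = sqrt(0.275^2 + 0.433^2 + 0.386^2)
= sqrt(0.41211)
= 0.6420

0.6420


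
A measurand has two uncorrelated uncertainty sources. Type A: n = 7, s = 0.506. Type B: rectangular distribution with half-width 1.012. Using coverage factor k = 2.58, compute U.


u_A = s / sqrt(n) = 0.506 / sqrt(7) = 0.19125002
u_B = half_width / sqrt(3) = 1.012 / sqrt(3) = 0.58427847
uc = sqrt(u_A^2 + u_B^2) = sqrt(0.19125002^2 + 0.58427847^2) = 0.61478281
U = k * uc = 2.58 * 0.61478281
U = 1.5861

1.5861


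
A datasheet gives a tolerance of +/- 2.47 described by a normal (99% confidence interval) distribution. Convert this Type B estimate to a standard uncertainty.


u_B = half_width / 2.576
u_B = 2.47 / 2.576
u_B = 0.9589

0.9589


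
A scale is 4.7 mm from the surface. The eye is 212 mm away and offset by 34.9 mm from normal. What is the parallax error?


error = h * offset / d
= 4.7 * 34.9 / 212
= 0.7737

0.7737


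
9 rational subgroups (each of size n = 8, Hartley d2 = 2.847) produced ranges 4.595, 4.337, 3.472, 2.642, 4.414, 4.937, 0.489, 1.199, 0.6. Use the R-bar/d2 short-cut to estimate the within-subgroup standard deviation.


R_bar = (4.595 + 4.337 + 3.472 + 2.642 + 4.414 + 4.937 + 0.489 + 1.199 + 0.6) / 9
R_bar = 26.685 / 9 = 2.965
sigma_hat = R_bar / d2 = 2.965 / 2.847 = 1.0414

1.0414


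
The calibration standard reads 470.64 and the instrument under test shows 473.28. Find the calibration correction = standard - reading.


Correction = standard - reading
= 470.64 - 473.28
= -2.6400

-2.6400


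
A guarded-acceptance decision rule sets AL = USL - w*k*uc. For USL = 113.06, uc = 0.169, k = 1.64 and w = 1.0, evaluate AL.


U = k * uc = 1.64 * 0.169 = 0.27716
guard band g = w * U = 1.0 * 0.27716 = 0.27716
AL = USL - g = 113.06 - 0.27716
AL = 112.7828

112.7828


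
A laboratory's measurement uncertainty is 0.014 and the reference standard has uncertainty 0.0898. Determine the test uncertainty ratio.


TUR = u_lab / u_ref
= 0.014 / 0.0898
= 0.1559

0.1559


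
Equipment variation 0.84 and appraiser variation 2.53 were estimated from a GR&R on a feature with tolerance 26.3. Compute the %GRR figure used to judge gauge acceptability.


GRR = sqrt(EV^2 + AV^2) = sqrt(0.84^2 + 2.53^2) = 2.6658019
%GRR = GRR / tol * 100 = 2.6658019 / 26.3 * 100
%GRR = 10.1361

10.1361


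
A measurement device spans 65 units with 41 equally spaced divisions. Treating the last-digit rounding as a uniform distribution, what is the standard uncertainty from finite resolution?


resolution = range / divisions
resolution = 65 / 41 = 1.5853659
u_res = resolution / (2*sqrt(3))
u_res = 1.5853659 / 3.4641016
u_res = 0.4577

0.4577


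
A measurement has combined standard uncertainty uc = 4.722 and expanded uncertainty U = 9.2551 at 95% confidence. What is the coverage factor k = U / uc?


k = U / uc
k = 9.2551 / 4.722
k = 1.96

1.96


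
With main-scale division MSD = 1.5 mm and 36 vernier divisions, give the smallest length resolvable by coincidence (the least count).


LC = MSD / n_div
= 1.5 / 36
= 0.0417

0.0417


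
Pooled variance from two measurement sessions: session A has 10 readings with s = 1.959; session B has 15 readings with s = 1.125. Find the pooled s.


s_p = sqrt(((n1-1)*s1^2 + (n2-1)*s2^2) / (n1+n2-2))
numerator = (10-1)*1.959^2 + (15-1)*1.125^2 = 34.539129 + 17.71875 = 52.257879
denominator = 10 + 15 - 2 = 23
s_p^2 = 52.257879 / 23 = 2.2720817
s_p = sqrt(2.2720817) = 1.5073

1.5073


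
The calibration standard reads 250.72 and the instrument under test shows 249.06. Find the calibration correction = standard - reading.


Correction = standard - reading
= 250.72 - 249.06
= 1.6600

1.6600


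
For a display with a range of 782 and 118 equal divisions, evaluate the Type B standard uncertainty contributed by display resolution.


resolution = range / divisions
resolution = 782 / 118 = 6.6271186
u_res = resolution / (2*sqrt(3))
u_res = 6.6271186 / 3.4641016
u_res = 1.9131

1.9131


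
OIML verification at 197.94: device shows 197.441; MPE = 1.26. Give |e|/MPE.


e = indication - reference = 197.441 - 197.94 = -0.4990
|e| = 0.4990
ratio = |e| / MPE = 0.4990 / 1.26
ratio = 0.3960

0.3960


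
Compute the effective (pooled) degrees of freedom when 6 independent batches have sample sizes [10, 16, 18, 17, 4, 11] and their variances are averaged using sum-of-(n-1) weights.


nu = sum_i (n_i - 1)
nu = ((10 - 1) + (16 - 1) + (18 - 1) + (17 - 1) + (4 - 1) + (11 - 1))
nu = 9 + 15 + 17 + 16 + 3 + 10
nu = 70

70


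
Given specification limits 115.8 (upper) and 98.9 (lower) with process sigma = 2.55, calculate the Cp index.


Cp = (USL - LSL) / (6 * sigma)
= (115.8 - 98.9) / (6 * 2.55)
= 16.9000 / 15.3000
= 1.1046

1.1046


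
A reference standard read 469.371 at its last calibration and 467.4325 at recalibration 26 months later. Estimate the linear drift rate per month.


rate = (v2 - v1) / months
= (467.4325 - 469.371) / 26
= -1.9385 / 26
= -0.0746

-0.0746


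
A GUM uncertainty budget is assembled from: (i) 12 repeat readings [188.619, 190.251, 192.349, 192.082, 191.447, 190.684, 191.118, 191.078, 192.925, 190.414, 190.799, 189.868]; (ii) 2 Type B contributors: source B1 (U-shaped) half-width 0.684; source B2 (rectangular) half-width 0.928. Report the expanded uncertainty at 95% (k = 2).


mean = (188.619 + 190.251 + 192.349 + 192.082 + 191.447 + 190.684 + 191.118 + 191.078 + 192.925 + 190.414 + 190.799 + 189.868) / 12 = 190.9695
s = sqrt(sum((x - mean)^2)/(n-1)) = 1.1638511
u_A = s / sqrt(n) = 1.1638511 / sqrt(12) = 0.33597487
u_B1 = 0.684 / sqrt(2) = 0.48366104
u_B2 = 0.928 / sqrt(3) = 0.53578105
uc = sqrt(0.33597487^2 + 0.48366104^2 + 0.53578105^2) = 0.79615856
U = k * uc = 2 * 0.79615856
U = 1.5923

1.5923


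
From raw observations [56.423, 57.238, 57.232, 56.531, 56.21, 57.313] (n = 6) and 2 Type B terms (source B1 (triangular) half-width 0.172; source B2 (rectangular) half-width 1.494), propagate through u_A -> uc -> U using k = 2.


mean = (56.423 + 57.238 + 57.232 + 56.531 + 56.21 + 57.313) / 6 = 56.8245
s = sqrt(sum((x - mean)^2)/(n-1)) = 0.49002561
u_A = s / sqrt(n) = 0.49002561 / sqrt(6) = 0.20005212
u_B1 = 0.172 / sqrt(6) = 0.070218706
u_B2 = 1.494 / sqrt(3) = 0.8625613
uc = sqrt(0.20005212^2 + 0.070218706^2 + 0.8625613^2) = 0.88823618
U = k * uc = 2 * 0.88823618
U = 1.7765

1.7765


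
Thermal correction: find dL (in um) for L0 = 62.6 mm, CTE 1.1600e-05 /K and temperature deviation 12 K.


dL = L * alpha * dT
= 62.6 * 1.1600e-05 * 12
= 0.0087139 mm
dL_um = 0.0087139 * 1000 = 8.7139 um

8.7139


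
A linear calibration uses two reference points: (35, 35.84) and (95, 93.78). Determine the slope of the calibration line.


slope = (y2 - y1) / (x2 - x1)
= (93.78 - 35.84) / (95 - 35)
= 57.9400 / 60
= 0.9657

0.9657


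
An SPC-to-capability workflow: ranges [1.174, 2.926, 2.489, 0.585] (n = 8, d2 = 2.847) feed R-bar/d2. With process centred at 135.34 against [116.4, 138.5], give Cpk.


R_bar = (1.174 + 2.926 + 2.489 + 0.585) / 4 = 1.7935
sigma = R_bar / d2 = 1.7935 / 2.847 = 0.62996136
Cp = (USL - LSL)/(6*sigma) = (138.5 - 116.4)/(6*0.62996136) = 5.8469
Cpu = (138.5 - 135.34)/(3*0.62996136) = 1.6721
Cpl = (135.34 - 116.4)/(3*0.62996136) = 10.0218
Cpk = min(Cpu, Cpl) = 1.6721

1.6721


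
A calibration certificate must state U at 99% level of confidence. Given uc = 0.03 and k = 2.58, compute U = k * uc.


U = k * uc
U = 2.58 * 0.03
U = 0.0774

0.0774


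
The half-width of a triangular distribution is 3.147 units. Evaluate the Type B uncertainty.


u_B = half_width / sqrt(6)
u_B = 3.147 / 2.4494897
u_B = 1.2848

1.2848


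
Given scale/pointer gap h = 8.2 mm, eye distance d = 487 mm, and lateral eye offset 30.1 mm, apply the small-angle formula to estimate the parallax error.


error = h * offset / d
= 8.2 * 30.1 / 487
= 0.5068

0.5068


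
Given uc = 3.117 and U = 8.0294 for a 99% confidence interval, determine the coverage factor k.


k = U / uc
k = 8.0294 / 3.117
k = 2.576

2.576


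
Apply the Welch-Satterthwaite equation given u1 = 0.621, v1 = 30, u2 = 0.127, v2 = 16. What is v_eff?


uc = sqrt(u1^2 + u2^2) = sqrt(0.621^2 + 0.127^2) = 0.6338533
v_eff = uc^4 / (u1^4/v1 + u2^4/v2)
= 0.6338533^4 / (0.621^4/30 + 0.127^4/16)
= 0.16141914 / 0.0049735584
v_eff = 32.4555

32.4555


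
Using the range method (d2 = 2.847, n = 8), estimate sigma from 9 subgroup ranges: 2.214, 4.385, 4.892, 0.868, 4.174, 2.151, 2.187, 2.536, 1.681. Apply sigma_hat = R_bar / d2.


R_bar = (2.214 + 4.385 + 4.892 + 0.868 + 4.174 + 2.151 + 2.187 + 2.536 + 1.681) / 9
R_bar = 25.088 / 9 = 2.7875556
sigma_hat = R_bar / d2 = 2.7875556 / 2.847 = 0.9791

0.9791


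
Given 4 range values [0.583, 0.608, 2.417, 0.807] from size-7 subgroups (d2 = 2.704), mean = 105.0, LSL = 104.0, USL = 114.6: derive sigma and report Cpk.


R_bar = (0.583 + 0.608 + 2.417 + 0.807) / 4 = 1.10375
sigma = R_bar / d2 = 1.10375 / 2.704 = 0.40819157
Cp = (USL - LSL)/(6*sigma) = (114.6 - 104.0)/(6*0.40819157) = 4.3280
Cpu = (114.6 - 105.0)/(3*0.40819157) = 7.8395
Cpl = (105.0 - 104.0)/(3*0.40819157) = 0.8166
Cpk = min(Cpu, Cpl) = 0.8166

0.8166


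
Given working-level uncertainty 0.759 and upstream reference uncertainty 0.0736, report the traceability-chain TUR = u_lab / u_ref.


TUR = u_lab / u_ref
= 0.759 / 0.0736
= 10.3125

10.3125


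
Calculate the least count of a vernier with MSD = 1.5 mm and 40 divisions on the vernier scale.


LC = MSD / n_div
= 1.5 / 40
= 0.0375

0.0375


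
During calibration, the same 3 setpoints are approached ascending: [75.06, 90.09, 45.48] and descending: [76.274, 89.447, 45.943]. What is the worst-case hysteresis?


|75.06 - 76.274| = 1.2140
|90.09 - 89.447| = 0.6430
|45.48 - 45.943| = 0.4630
hysteresis = max(diffs) = 1.2140

1.2140


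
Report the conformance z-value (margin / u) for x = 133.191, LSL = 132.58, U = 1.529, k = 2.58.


u = U / k = 1.529 / 2.58 = 0.59263566
margin = |LSL - x| = |132.58 - 133.191| = 0.611
z = margin / u = 0.611 / 0.59263566
z = 1.0310

1.0310


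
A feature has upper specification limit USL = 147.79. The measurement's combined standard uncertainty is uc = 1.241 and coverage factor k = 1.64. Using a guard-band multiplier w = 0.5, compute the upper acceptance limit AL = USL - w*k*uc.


U = k * uc = 1.64 * 1.241 = 2.03524
guard band g = w * U = 0.5 * 2.03524 = 1.01762
AL = USL - g = 147.79 - 1.01762
AL = 146.7724

146.7724
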